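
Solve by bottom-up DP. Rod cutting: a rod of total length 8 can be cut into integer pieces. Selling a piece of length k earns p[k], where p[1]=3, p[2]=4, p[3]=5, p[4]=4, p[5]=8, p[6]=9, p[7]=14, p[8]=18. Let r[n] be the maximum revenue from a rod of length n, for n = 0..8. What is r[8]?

24

   n    0    1    2    3    4    5    6    7    8
r[n]    0    3    6    9   12   15   18   21   24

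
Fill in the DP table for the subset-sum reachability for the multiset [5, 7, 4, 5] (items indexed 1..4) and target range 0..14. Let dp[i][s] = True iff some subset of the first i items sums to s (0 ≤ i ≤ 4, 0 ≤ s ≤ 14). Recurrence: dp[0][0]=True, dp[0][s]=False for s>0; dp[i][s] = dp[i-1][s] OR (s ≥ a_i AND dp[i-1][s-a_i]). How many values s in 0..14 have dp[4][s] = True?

9

i\s   0   1   2   3   4   5   6   7   8   9  10  11  12  13  14
  0   T   F   F   F   F   F   F   F   F   F   F   F   F   F   F
  1   T   F   F   F   F   T   F   F   F   F   F   F   F   F   F
  2   T   F   F   F   F   T   F   T   F   F   F   F   T   F   F
  3   T   F   F   F   T   T   F   T   F   T   F   T   T   F   F
  4   T   F   F   F   T   T   F   T   F   T   T   T   T   F   T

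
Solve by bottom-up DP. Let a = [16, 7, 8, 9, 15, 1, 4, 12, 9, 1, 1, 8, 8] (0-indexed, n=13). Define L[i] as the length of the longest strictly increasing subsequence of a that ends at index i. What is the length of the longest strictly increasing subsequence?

4

   i    0    1    2    3    4    5    6    7    8    9   10   11   12
a[i]   16    7    8    9   15    1    4   12    9    1    1    8    8
L[i]    1    1    2    3    4    1    2    4    3    1    1    3    3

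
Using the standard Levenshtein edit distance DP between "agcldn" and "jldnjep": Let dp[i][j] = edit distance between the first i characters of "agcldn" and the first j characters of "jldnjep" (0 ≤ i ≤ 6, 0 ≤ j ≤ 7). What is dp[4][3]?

4

   ''  j  l  d  n  j  e  p
''  0  1  2  3  4  5  6  7
 a  1  1  2  3  4  5  6  7
 g  2  2  2  3  4  5  6  7
 c  3  3  3  3  4  5  6  7
 l  4  4  3  4  4  5  6  7
 d  5  5  4  3  4  5  6  7
 n  6  6  5  4  3  4  5  6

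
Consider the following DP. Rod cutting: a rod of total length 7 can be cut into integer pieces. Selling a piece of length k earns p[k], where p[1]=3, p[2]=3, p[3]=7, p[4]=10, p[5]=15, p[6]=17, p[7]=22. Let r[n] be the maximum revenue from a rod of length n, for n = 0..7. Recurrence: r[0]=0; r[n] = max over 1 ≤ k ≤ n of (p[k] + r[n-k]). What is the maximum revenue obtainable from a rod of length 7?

22

   n    0    1    2    3    4    5    6    7
r[n]    0    3    6    9   12   15   18   22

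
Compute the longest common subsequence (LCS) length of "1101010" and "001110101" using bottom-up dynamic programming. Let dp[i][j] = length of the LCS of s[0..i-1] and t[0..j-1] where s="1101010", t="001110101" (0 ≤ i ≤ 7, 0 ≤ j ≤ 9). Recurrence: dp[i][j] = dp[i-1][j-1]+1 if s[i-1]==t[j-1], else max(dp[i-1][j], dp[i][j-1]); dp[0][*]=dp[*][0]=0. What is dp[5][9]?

5

   ''  0  0  1  1  1  0  1  0  1
''  0  0  0  0  0  0  0  0  0  0
 1  0  0  0  1  1  1  1  1  1  1
 1  0  0  0  1  2  2  2  2  2  2
 0  0  1  1  1  2  2  3  3  3  3
 1  0  1  1  2  2  3  3  4  4  4
 0  0  1  2  2  2  3  4  4  5  5
 1  0  1  2  3  3  3  4  5  5  6
 0  0  1  2  3  3  3  4  5  6  6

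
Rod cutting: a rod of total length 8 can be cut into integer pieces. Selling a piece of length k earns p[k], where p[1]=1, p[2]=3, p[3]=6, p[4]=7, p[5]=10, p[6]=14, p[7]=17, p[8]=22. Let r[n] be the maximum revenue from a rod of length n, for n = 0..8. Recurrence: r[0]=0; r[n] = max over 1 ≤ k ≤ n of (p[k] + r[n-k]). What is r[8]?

   n    0    1    2    3    4    5    6    7    8
r[n]    0    1    3    6    7   10   14   17   22

22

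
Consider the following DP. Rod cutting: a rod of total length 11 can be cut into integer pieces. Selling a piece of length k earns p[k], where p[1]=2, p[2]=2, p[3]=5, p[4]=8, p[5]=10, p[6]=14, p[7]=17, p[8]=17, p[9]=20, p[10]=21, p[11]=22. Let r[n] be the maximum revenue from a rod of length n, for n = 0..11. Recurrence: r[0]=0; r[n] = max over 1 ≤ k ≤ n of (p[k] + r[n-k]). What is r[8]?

19

   n    0    1    2    3    4    5    6    7    8    9   10   11
r[n]    0    2    4    6    8   10   14   17   19   21   23   25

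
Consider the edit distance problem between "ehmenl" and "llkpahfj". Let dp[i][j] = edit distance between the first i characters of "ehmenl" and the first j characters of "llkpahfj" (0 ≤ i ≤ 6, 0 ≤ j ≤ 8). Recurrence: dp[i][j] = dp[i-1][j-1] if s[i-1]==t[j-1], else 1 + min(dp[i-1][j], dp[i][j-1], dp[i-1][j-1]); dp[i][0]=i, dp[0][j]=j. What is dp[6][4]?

   ''  l  l  k  p  a  h  f  j
''  0  1  2  3  4  5  6  7  8
 e  1  1  2  3  4  5  6  7  8
 h  2  2  2  3  4  5  5  6  7
 m  3  3  3  3  4  5  6  6  7
 e  4  4  4  4  4  5  6  7  7
 n  5  5  5  5  5  5  6  7  8
 l  6  5  5  6  6  6  6  7  8

6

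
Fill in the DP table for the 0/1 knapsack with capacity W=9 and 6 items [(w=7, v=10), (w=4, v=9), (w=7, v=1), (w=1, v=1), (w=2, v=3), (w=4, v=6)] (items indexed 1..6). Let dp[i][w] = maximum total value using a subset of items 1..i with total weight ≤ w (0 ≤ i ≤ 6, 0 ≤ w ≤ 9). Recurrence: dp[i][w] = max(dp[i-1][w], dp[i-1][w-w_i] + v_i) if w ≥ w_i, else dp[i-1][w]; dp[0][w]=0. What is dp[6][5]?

10

i\w   0   1   2   3   4   5   6   7   8   9
  0   0   0   0   0   0   0   0   0   0   0
  1   0   0   0   0   0   0   0  10  10  10
  2   0   0   0   0   9   9   9  10  10  10
  3   0   0   0   0   9   9   9  10  10  10
  4   0   1   1   1   9  10  10  10  11  11
  5   0   1   3   4   9  10  12  13  13  13
  6   0   1   3   4   9  10  12  13  15  16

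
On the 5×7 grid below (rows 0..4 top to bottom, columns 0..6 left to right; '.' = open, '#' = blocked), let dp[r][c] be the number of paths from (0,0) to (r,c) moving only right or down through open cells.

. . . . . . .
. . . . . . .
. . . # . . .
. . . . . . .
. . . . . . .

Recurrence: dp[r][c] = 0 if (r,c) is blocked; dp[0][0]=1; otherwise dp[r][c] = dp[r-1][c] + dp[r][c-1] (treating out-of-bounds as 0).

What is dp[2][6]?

18

r\c   0   1   2   3   4   5   6
  0   1   1   1   1   1   1   1
  1   1   2   3   4   5   6   7
  2   1   3   6   0   5  11  18
  3   1   4  10  10  15  26  44
  4   1   5  15  25  40  66 110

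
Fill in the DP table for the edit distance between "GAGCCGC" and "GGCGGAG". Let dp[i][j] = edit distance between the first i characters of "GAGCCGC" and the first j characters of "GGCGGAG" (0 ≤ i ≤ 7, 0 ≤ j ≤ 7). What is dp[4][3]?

1

   ''  G  G  C  G  G  A  G
''  0  1  2  3  4  5  6  7
 G  1  0  1  2  3  4  5  6
 A  2  1  1  2  3  4  4  5
 G  3  2  1  2  2  3  4  4
 C  4  3  2  1  2  3  4  5
 C  5  4  3  2  2  3  4  5
 G  6  5  4  3  2  2  3  4
 C  7  6  5  4  3  3  3  4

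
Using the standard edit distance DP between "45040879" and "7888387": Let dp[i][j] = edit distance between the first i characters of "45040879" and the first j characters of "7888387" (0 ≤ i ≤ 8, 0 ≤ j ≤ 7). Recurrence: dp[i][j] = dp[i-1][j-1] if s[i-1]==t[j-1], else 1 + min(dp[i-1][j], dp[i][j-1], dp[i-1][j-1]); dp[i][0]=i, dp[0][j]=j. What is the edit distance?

   ''  7  8  8  8  3  8  7
''  0  1  2  3  4  5  6  7
 4  1  1  2  3  4  5  6  7
 5  2  2  2  3  4  5  6  7
 0  3  3  3  3  4  5  6  7
 4  4  4  4  4  4  5  6  7
 0  5  5  5  5  5  5  6  7
 8  6  6  5  5  5  6  5  6
 7  7  6  6  6  6  6  6  5
 9  8  7  7  7  7  7  7  6

6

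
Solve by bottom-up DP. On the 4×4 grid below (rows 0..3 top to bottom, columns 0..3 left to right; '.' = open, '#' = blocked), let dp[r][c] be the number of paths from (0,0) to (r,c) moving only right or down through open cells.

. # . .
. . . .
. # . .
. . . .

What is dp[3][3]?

r\c   0   1   2   3
  0   1   0   0   0
  1   1   1   1   1
  2   1   0   1   2
  3   1   1   2   4

4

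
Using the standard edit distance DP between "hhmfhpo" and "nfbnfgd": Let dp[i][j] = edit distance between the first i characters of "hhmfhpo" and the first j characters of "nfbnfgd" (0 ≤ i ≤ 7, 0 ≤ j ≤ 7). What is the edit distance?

   ''  n  f  b  n  f  g  d
''  0  1  2  3  4  5  6  7
 h  1  1  2  3  4  5  6  7
 h  2  2  2  3  4  5  6  7
 m  3  3  3  3  4  5  6  7
 f  4  4  3  4  4  4  5  6
 h  5  5  4  4  5  5  5  6
 p  6  6  5  5  5  6  6  6
 o  7  7  6  6  6  6  7  7

7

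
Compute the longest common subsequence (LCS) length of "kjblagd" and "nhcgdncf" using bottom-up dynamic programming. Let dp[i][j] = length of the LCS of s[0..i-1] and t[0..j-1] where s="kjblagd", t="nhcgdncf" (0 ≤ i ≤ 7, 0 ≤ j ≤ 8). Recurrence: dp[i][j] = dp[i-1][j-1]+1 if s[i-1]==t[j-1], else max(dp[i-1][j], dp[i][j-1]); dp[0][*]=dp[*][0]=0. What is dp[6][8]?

1

   ''  n  h  c  g  d  n  c  f
''  0  0  0  0  0  0  0  0  0
 k  0  0  0  0  0  0  0  0  0
 j  0  0  0  0  0  0  0  0  0
 b  0  0  0  0  0  0  0  0  0
 l  0  0  0  0  0  0  0  0  0
 a  0  0  0  0  0  0  0  0  0
 g  0  0  0  0  1  1  1  1  1
 d  0  0  0  0  1  2  2  2  2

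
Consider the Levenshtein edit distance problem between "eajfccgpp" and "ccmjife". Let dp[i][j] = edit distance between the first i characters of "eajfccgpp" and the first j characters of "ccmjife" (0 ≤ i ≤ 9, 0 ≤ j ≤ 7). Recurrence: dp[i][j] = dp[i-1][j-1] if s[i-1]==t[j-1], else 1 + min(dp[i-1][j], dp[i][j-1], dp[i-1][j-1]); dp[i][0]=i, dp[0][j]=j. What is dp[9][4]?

7

   ''  c  c  m  j  i  f  e
''  0  1  2  3  4  5  6  7
 e  1  1  2  3  4  5  6  6
 a  2  2  2  3  4  5  6  7
 j  3  3  3  3  3  4  5  6
 f  4  4  4  4  4  4  4  5
 c  5  4  4  5  5  5  5  5
 c  6  5  4  5  6  6  6  6
 g  7  6  5  5  6  7  7  7
 p  8  7  6  6  6  7  8  8
 p  9  8  7  7  7  7  8  9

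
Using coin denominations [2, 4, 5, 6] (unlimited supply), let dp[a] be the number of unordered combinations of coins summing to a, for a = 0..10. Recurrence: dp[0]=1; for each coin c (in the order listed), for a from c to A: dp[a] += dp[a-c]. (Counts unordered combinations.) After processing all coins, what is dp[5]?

1

after  coin     0     1     2     3     4     5     6     7     8     9    10
          2     1     0     1     0     1     0     1     0     1     0     1
          4     1     0     1     0     2     0     2     0     3     0     3
          5     1     0     1     0     2     1     2     1     3     2     4
          6     1     0     1     0     2     1     3     1     4     2     6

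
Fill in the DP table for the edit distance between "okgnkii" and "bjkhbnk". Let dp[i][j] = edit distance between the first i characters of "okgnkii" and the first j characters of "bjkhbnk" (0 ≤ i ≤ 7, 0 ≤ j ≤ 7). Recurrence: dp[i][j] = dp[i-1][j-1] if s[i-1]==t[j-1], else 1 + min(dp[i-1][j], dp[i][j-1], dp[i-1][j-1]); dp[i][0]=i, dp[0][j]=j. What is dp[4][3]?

4

   ''  b  j  k  h  b  n  k
''  0  1  2  3  4  5  6  7
 o  1  1  2  3  4  5  6  7
 k  2  2  2  2  3  4  5  6
 g  3  3  3  3  3  4  5  6
 n  4  4  4  4  4  4  4  5
 k  5  5  5  4  5  5  5  4
 i  6  6  6  5  5  6  6  5
 i  7  7  7  6  6  6  7  6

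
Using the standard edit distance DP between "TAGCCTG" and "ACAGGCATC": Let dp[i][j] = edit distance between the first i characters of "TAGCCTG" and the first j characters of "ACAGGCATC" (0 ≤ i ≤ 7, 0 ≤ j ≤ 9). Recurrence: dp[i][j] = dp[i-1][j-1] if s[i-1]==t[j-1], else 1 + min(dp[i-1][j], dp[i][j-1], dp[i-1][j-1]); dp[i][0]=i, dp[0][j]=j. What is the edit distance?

5

   ''  A  C  A  G  G  C  A  T  C
''  0  1  2  3  4  5  6  7  8  9
 T  1  1  2  3  4  5  6  7  7  8
 A  2  1  2  2  3  4  5  6  7  8
 G  3  2  2  3  2  3  4  5  6  7
 C  4  3  2  3  3  3  3  4  5  6
 C  5  4  3  3  4  4  3  4  5  5
 T  6  5  4  4  4  5  4  4  4  5
 G  7  6  5  5  4  4  5  5  5  5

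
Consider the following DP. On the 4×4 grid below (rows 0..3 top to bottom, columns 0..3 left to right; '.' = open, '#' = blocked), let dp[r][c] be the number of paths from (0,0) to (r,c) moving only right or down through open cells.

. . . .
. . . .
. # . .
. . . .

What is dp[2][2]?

r\c   0   1   2   3
  0   1   1   1   1
  1   1   2   3   4
  2   1   0   3   7
  3   1   1   4  11

3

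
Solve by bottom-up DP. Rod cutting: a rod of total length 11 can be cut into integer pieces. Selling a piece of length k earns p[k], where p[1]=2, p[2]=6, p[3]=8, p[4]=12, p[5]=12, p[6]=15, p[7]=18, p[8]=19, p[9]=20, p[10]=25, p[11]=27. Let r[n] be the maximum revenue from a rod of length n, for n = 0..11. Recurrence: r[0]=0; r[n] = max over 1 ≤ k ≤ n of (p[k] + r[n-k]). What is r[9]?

26

   n    0    1    2    3    4    5    6    7    8    9   10   11
r[n]    0    2    6    8   12   14   18   20   24   26   30   32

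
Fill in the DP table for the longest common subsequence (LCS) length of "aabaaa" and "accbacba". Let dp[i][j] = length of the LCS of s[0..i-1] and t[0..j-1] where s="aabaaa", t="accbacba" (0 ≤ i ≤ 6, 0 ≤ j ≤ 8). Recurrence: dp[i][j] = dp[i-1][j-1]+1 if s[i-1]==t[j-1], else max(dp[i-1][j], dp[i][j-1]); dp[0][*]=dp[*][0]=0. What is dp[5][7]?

3

   ''  a  c  c  b  a  c  b  a
''  0  0  0  0  0  0  0  0  0
 a  0  1  1  1  1  1  1  1  1
 a  0  1  1  1  1  2  2  2  2
 b  0  1  1  1  2  2  2  3  3
 a  0  1  1  1  2  3  3  3  4
 a  0  1  1  1  2  3  3  3  4
 a  0  1  1  1  2  3  3  3  4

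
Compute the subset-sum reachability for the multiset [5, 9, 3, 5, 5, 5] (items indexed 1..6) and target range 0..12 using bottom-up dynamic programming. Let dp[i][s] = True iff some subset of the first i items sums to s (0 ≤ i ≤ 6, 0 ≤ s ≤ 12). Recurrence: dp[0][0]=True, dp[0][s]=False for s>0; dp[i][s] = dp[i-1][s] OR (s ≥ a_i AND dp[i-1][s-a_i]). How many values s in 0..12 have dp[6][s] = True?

i\s   0   1   2   3   4   5   6   7   8   9  10  11  12
  0   T   F   F   F   F   F   F   F   F   F   F   F   F
  1   T   F   F   F   F   T   F   F   F   F   F   F   F
  2   T   F   F   F   F   T   F   F   F   T   F   F   F
  3   T   F   F   T   F   T   F   F   T   T   F   F   T
  4   T   F   F   T   F   T   F   F   T   T   T   F   T
  5   T   F   F   T   F   T   F   F   T   T   T   F   T
  6   T   F   F   T   F   T   F   F   T   T   T   F   T

7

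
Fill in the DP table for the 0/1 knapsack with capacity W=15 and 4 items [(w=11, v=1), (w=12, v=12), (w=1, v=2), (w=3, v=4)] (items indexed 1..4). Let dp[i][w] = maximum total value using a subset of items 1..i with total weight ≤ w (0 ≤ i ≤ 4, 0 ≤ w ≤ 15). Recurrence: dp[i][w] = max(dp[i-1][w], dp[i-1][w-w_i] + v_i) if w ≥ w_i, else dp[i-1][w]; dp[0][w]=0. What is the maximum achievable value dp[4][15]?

16

i\w   0   1   2   3   4   5   6   7   8   9  10  11  12  13  14  15
  0   0   0   0   0   0   0   0   0   0   0   0   0   0   0   0   0
  1   0   0   0   0   0   0   0   0   0   0   0   1   1   1   1   1
  2   0   0   0   0   0   0   0   0   0   0   0   1  12  12  12  12
  3   0   2   2   2   2   2   2   2   2   2   2   2  12  14  14  14
  4   0   2   2   4   6   6   6   6   6   6   6   6  12  14  14  16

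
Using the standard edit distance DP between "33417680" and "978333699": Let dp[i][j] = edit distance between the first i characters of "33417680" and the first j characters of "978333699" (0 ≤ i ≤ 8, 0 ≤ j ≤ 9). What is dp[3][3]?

3

   ''  9  7  8  3  3  3  6  9  9
''  0  1  2  3  4  5  6  7  8  9
 3  1  1  2  3  3  4  5  6  7  8
 3  2  2  2  3  3  3  4  5  6  7
 4  3  3  3  3  4  4  4  5  6  7
 1  4  4  4  4  4  5  5  5  6  7
 7  5  5  4  5  5  5  6  6  6  7
 6  6  6  5  5  6  6  6  6  7  7
 8  7  7  6  5  6  7  7  7  7  8
 0  8  8  7  6  6  7  8  8  8  8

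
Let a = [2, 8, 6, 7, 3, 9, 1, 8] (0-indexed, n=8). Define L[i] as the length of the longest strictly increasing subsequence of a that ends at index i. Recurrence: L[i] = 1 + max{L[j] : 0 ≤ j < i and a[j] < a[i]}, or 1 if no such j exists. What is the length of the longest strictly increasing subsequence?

4

   i    0    1    2    3    4    5    6    7
a[i]    2    8    6    7    3    9    1    8
L[i]    1    2    2    3    2    4    1    4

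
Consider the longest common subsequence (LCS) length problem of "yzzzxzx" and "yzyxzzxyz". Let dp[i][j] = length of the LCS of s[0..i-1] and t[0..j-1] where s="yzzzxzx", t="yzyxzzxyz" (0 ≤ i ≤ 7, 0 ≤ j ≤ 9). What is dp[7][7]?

   ''  y  z  y  x  z  z  x  y  z
''  0  0  0  0  0  0  0  0  0  0
 y  0  1  1  1  1  1  1  1  1  1
 z  0  1  2  2  2  2  2  2  2  2
 z  0  1  2  2  2  3  3  3  3  3
 z  0  1  2  2  2  3  4  4  4  4
 x  0  1  2  2  3  3  4  5  5  5
 z  0  1  2  2  3  4  4  5  5  6
 x  0  1  2  2  3  4  4  5  5  6

5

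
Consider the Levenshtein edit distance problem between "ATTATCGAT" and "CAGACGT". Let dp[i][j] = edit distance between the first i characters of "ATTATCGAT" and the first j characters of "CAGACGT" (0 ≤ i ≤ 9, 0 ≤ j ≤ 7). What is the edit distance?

   ''  C  A  G  A  C  G  T
''  0  1  2  3  4  5  6  7
 A  1  1  1  2  3  4  5  6
 T  2  2  2  2  3  4  5  5
 T  3  3  3  3  3  4  5  5
 A  4  4  3  4  3  4  5  6
 T  5  5  4  4  4  4  5  5
 C  6  5  5  5  5  4  5  6
 G  7  6  6  5  6  5  4  5
 A  8  7  6  6  5  6  5  5
 T  9  8  7  7  6  6  6  5

5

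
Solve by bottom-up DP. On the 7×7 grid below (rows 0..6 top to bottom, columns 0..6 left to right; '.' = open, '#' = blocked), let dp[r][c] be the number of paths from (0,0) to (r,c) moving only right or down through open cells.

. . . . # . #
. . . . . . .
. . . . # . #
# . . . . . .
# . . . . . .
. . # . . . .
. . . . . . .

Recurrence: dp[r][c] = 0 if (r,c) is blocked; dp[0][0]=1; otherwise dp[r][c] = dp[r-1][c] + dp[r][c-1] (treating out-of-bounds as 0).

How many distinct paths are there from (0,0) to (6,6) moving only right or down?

519

r\c   0   1   2   3   4   5   6
  0   1   1   1   1   0   0   0
  1   1   2   3   4   4   4   4
  2   1   3   6  10   0   4   0
  3   0   3   9  19  19  23  23
  4   0   3  12  31  50  73  96
  5   0   3   0  31  81 154 250
  6   0   3   3  34 115 269 519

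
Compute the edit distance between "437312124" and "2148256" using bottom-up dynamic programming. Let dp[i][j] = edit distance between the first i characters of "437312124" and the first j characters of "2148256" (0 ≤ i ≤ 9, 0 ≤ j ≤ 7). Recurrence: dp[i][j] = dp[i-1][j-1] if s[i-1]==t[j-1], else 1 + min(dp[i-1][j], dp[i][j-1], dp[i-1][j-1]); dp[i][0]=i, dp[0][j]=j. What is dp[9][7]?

   ''  2  1  4  8  2  5  6
''  0  1  2  3  4  5  6  7
 4  1  1  2  2  3  4  5  6
 3  2  2  2  3  3  4  5  6
 7  3  3  3  3  4  4  5  6
 3  4  4  4  4  4  5  5  6
 1  5  5  4  5  5  5  6  6
 2  6  5  5  5  6  5  6  7
 1  7  6  5  6  6  6  6  7
 2  8  7  6  6  7  6  7  7
 4  9  8  7  6  7  7  7  8

8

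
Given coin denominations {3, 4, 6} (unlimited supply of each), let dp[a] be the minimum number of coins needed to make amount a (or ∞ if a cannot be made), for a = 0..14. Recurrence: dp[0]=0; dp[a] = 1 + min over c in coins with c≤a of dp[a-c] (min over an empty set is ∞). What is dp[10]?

2

 a  0  1  2  3  4  5  6  7  8  9 10 11 12 13 14
dp  0  -  -  1  1  -  1  2  2  2  2  3  2  3  3
(- denotes ∞ / unreachable)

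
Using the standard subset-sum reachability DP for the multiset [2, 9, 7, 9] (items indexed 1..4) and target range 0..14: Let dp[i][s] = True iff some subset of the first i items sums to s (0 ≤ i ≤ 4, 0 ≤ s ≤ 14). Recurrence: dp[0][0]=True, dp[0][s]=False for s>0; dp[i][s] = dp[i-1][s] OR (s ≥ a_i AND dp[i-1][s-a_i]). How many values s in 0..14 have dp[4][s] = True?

i\s   0   1   2   3   4   5   6   7   8   9  10  11  12  13  14
  0   T   F   F   F   F   F   F   F   F   F   F   F   F   F   F
  1   T   F   T   F   F   F   F   F   F   F   F   F   F   F   F
  2   T   F   T   F   F   F   F   F   F   T   F   T   F   F   F
  3   T   F   T   F   F   F   F   T   F   T   F   T   F   F   F
  4   T   F   T   F   F   F   F   T   F   T   F   T   F   F   F

5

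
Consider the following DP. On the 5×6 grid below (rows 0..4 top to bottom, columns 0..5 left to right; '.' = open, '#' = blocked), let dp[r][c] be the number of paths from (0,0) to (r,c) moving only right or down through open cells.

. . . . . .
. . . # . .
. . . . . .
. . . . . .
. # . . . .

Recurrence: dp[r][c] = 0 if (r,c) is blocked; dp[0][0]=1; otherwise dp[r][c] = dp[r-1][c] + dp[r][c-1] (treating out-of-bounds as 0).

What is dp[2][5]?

r\c   0   1   2   3   4   5
  0   1   1   1   1   1   1
  1   1   2   3   0   1   2
  2   1   3   6   6   7   9
  3   1   4  10  16  23  32
  4   1   0  10  26  49  81

9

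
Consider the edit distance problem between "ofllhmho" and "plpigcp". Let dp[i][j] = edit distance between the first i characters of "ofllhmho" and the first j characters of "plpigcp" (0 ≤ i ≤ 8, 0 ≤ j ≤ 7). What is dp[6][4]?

   ''  p  l  p  i  g  c  p
''  0  1  2  3  4  5  6  7
 o  1  1  2  3  4  5  6  7
 f  2  2  2  3  4  5  6  7
 l  3  3  2  3  4  5  6  7
 l  4  4  3  3  4  5  6  7
 h  5  5  4  4  4  5  6  7
 m  6  6  5  5  5  5  6  7
 h  7  7  6  6  6  6  6  7
 o  8  8  7  7  7  7  7  7

5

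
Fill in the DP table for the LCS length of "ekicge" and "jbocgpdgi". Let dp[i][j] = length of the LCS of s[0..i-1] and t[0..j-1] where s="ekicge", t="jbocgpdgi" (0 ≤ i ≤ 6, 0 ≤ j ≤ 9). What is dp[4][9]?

1

   ''  j  b  o  c  g  p  d  g  i
''  0  0  0  0  0  0  0  0  0  0
 e  0  0  0  0  0  0  0  0  0  0
 k  0  0  0  0  0  0  0  0  0  0
 i  0  0  0  0  0  0  0  0  0  1
 c  0  0  0  0  1  1  1  1  1  1
 g  0  0  0  0  1  2  2  2  2  2
 e  0  0  0  0  1  2  2  2  2  2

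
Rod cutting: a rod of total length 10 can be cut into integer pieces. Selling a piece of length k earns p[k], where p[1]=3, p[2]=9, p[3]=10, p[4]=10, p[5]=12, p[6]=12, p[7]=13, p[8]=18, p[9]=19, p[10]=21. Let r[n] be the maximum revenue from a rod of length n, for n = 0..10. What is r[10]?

   n    0    1    2    3    4    5    6    7    8    9   10
r[n]    0    3    9   12   18   21   27   30   36   39   45

45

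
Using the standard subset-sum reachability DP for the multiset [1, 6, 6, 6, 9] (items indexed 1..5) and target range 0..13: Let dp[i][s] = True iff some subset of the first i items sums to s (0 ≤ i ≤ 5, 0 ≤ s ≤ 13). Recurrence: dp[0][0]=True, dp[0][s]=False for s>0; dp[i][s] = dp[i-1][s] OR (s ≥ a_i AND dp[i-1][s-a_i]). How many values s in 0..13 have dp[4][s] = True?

6

i\s   0   1   2   3   4   5   6   7   8   9  10  11  12  13
  0   T   F   F   F   F   F   F   F   F   F   F   F   F   F
  1   T   T   F   F   F   F   F   F   F   F   F   F   F   F
  2   T   T   F   F   F   F   T   T   F   F   F   F   F   F
  3   T   T   F   F   F   F   T   T   F   F   F   F   T   T
  4   T   T   F   F   F   F   T   T   F   F   F   F   T   T
  5   T   T   F   F   F   F   T   T   F   T   T   F   T   T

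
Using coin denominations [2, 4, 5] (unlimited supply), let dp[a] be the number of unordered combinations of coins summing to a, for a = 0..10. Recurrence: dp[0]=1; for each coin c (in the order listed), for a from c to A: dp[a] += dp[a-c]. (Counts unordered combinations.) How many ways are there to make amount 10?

4

after  coin     0     1     2     3     4     5     6     7     8     9    10
          2     1     0     1     0     1     0     1     0     1     0     1
          4     1     0     1     0     2     0     2     0     3     0     3
          5     1     0     1     0     2     1     2     1     3     2     4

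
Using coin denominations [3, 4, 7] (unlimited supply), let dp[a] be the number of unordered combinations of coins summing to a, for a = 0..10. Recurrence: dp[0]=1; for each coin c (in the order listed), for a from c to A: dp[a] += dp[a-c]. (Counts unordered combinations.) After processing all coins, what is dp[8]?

1

after  coin     0     1     2     3     4     5     6     7     8     9    10
          3     1     0     0     1     0     0     1     0     0     1     0
          4     1     0     0     1     1     0     1     1     1     1     1
          7     1     0     0     1     1     0     1     2     1     1     2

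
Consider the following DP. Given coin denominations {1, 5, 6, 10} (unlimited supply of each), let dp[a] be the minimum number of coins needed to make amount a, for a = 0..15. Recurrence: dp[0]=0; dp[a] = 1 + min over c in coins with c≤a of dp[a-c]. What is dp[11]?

 a  0  1  2  3  4  5  6  7  8  9 10 11 12 13 14 15
dp  0  1  2  3  4  1  1  2  3  4  1  2  2  3  4  2

2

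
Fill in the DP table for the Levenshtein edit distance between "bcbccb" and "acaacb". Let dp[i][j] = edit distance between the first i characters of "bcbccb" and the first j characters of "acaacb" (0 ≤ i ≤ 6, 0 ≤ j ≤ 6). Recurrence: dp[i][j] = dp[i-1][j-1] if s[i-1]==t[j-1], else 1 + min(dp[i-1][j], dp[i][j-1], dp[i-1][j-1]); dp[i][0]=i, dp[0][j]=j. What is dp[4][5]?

3

   ''  a  c  a  a  c  b
''  0  1  2  3  4  5  6
 b  1  1  2  3  4  5  5
 c  2  2  1  2  3  4  5
 b  3  3  2  2  3  4  4
 c  4  4  3  3  3  3  4
 c  5  5  4  4  4  3  4
 b  6  6  5  5  5  4  3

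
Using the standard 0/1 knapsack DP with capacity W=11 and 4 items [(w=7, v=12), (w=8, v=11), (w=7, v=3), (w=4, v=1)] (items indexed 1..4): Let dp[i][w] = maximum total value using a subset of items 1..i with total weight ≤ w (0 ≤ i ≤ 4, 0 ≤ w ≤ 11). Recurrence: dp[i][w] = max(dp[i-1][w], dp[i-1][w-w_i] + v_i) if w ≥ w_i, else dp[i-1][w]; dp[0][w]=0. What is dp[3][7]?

i\w   0   1   2   3   4   5   6   7   8   9  10  11
  0   0   0   0   0   0   0   0   0   0   0   0   0
  1   0   0   0   0   0   0   0  12  12  12  12  12
  2   0   0   0   0   0   0   0  12  12  12  12  12
  3   0   0   0   0   0   0   0  12  12  12  12  12
  4   0   0   0   0   1   1   1  12  12  12  12  13

12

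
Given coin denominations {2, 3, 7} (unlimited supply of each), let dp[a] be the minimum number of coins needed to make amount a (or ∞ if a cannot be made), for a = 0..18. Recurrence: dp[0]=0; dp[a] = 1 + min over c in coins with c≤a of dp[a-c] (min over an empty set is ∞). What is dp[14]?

2

 a  0  1  2  3  4  5  6  7  8  9 10 11 12 13 14 15 16 17 18
dp  0  -  1  1  2  2  2  1  3  2  2  3  3  3  2  4  3  3  4
(- denotes ∞ / unreachable)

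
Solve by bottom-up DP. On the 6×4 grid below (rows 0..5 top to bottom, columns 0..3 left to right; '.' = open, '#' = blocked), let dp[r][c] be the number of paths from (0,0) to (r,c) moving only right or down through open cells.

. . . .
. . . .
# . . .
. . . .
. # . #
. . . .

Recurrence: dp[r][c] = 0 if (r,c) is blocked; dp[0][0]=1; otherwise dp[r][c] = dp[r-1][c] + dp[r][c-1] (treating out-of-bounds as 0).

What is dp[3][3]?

r\c   0   1   2   3
  0   1   1   1   1
  1   1   2   3   4
  2   0   2   5   9
  3   0   2   7  16
  4   0   0   7   0
  5   0   0   7   7

16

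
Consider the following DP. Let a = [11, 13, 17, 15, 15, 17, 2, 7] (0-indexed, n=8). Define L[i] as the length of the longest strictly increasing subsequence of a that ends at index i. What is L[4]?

3

   i    0    1    2    3    4    5    6    7
a[i]   11   13   17   15   15   17    2    7
L[i]    1    2    3    3    3    4    1    2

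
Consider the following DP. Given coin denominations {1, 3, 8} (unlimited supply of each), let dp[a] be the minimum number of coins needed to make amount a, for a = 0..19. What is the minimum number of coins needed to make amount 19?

3

 a  0  1  2  3  4  5  6  7  8  9 10 11 12 13 14 15 16 17 18 19
dp  0  1  2  1  2  3  2  3  1  2  3  2  3  4  3  4  2  3  4  3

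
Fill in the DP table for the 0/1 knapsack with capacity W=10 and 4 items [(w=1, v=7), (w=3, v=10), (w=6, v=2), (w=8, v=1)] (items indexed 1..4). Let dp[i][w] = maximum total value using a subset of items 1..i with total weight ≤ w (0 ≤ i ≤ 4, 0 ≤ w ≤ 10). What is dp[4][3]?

10

i\w   0   1   2   3   4   5   6   7   8   9  10
  0   0   0   0   0   0   0   0   0   0   0   0
  1   0   7   7   7   7   7   7   7   7   7   7
  2   0   7   7  10  17  17  17  17  17  17  17
  3   0   7   7  10  17  17  17  17  17  17  19
  4   0   7   7  10  17  17  17  17  17  17  19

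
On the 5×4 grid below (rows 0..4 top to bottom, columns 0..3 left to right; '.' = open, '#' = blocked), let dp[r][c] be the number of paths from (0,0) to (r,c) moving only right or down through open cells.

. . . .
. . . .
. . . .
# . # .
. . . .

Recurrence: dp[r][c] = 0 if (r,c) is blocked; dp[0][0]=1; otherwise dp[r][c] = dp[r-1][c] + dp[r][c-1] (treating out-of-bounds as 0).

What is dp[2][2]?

6

r\c   0   1   2   3
  0   1   1   1   1
  1   1   2   3   4
  2   1   3   6  10
  3   0   3   0  10
  4   0   3   3  13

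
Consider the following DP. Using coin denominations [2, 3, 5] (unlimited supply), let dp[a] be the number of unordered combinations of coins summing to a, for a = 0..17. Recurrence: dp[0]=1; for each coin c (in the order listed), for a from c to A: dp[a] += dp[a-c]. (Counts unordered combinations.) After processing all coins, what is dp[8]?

after  coin     0     1     2     3     4     5     6     7     8     9    10    11    12    13    14    15    16    17
          2     1     0     1     0     1     0     1     0     1     0     1     0     1     0     1     0     1     0
          3     1     0     1     1     1     1     2     1     2     2     2     2     3     2     3     3     3     3
          5     1     0     1     1     1     2     2     2     3     3     4     4     5     5     6     7     7     8

3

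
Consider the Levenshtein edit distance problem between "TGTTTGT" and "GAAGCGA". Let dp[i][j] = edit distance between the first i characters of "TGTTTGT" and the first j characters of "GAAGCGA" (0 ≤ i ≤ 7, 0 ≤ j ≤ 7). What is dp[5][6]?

6

   ''  G  A  A  G  C  G  A
''  0  1  2  3  4  5  6  7
 T  1  1  2  3  4  5  6  7
 G  2  1  2  3  3  4  5  6
 T  3  2  2  3  4  4  5  6
 T  4  3  3  3  4  5  5  6
 T  5  4  4  4  4  5  6  6
 G  6  5  5  5  4  5  5  6
 T  7  6  6  6  5  5  6  6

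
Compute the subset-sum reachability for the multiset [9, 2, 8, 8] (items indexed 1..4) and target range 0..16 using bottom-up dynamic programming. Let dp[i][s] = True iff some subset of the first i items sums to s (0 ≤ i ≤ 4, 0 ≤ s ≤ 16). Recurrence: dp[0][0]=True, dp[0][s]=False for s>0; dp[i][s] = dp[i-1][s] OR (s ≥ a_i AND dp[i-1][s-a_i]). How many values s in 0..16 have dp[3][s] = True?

6

i\s   0   1   2   3   4   5   6   7   8   9  10  11  12  13  14  15  16
  0   T   F   F   F   F   F   F   F   F   F   F   F   F   F   F   F   F
  1   T   F   F   F   F   F   F   F   F   T   F   F   F   F   F   F   F
  2   T   F   T   F   F   F   F   F   F   T   F   T   F   F   F   F   F
  3   T   F   T   F   F   F   F   F   T   T   T   T   F   F   F   F   F
  4   T   F   T   F   F   F   F   F   T   T   T   T   F   F   F   F   T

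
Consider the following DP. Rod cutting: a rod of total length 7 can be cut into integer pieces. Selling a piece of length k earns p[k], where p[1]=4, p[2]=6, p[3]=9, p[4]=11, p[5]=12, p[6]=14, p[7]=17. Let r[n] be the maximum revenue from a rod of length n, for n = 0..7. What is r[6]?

   n    0    1    2    3    4    5    6    7
r[n]    0    4    8   12   16   20   24   28

24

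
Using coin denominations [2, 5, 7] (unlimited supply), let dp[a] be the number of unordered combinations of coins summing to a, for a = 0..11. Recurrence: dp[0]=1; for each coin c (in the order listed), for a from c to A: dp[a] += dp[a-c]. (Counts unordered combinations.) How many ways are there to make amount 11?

after  coin     0     1     2     3     4     5     6     7     8     9    10    11
          2     1     0     1     0     1     0     1     0     1     0     1     0
          5     1     0     1     0     1     1     1     1     1     1     2     1
          7     1     0     1     0     1     1     1     2     1     2     2     2

2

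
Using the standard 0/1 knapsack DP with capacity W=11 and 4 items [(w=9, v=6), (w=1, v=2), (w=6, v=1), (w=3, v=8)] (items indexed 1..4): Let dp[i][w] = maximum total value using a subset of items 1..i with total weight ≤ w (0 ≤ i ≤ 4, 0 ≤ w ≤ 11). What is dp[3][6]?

2

i\w   0   1   2   3   4   5   6   7   8   9  10  11
  0   0   0   0   0   0   0   0   0   0   0   0   0
  1   0   0   0   0   0   0   0   0   0   6   6   6
  2   0   2   2   2   2   2   2   2   2   6   8   8
  3   0   2   2   2   2   2   2   3   3   6   8   8
  4   0   2   2   8  10  10  10  10  10  10  11  11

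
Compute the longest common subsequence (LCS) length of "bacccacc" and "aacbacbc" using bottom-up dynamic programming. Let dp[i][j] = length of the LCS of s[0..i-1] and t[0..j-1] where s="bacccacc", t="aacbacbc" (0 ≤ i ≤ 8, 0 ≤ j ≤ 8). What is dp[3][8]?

   ''  a  a  c  b  a  c  b  c
''  0  0  0  0  0  0  0  0  0
 b  0  0  0  0  1  1  1  1  1
 a  0  1  1  1  1  2  2  2  2
 c  0  1  1  2  2  2  3  3  3
 c  0  1  1  2  2  2  3  3  4
 c  0  1  1  2  2  2  3  3  4
 a  0  1  2  2  2  3  3  3  4
 c  0  1  2  3  3  3  4  4  4
 c  0  1  2  3  3  3  4  4  5

3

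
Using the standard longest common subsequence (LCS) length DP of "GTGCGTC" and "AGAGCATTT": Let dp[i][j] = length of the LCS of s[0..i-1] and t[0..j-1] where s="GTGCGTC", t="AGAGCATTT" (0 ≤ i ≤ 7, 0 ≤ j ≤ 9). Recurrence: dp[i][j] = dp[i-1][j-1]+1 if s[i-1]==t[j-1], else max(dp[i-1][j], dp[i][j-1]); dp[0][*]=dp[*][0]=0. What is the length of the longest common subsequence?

4

   ''  A  G  A  G  C  A  T  T  T
''  0  0  0  0  0  0  0  0  0  0
 G  0  0  1  1  1  1  1  1  1  1
 T  0  0  1  1  1  1  1  2  2  2
 G  0  0  1  1  2  2  2  2  2  2
 C  0  0  1  1  2  3  3  3  3  3
 G  0  0  1  1  2  3  3  3  3  3
 T  0  0  1  1  2  3  3  4  4  4
 C  0  0  1  1  2  3  3  4  4  4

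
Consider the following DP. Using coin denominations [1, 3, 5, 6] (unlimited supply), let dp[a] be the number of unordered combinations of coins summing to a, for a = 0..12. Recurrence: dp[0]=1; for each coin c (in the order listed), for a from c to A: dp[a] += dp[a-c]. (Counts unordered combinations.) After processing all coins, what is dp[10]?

after  coin     0     1     2     3     4     5     6     7     8     9    10    11    12
          1     1     1     1     1     1     1     1     1     1     1     1     1     1
          3     1     1     1     2     2     2     3     3     3     4     4     4     5
          5     1     1     1     2     2     3     4     4     5     6     7     8     9
          6     1     1     1     2     2     3     5     5     6     8     9    11    14

9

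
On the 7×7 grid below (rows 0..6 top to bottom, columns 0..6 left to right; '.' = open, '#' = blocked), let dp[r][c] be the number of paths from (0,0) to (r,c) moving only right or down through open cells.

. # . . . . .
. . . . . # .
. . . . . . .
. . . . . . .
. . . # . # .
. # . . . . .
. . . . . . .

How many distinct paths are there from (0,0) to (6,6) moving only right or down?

r\c   0   1   2   3   4   5   6
  0   1   0   0   0   0   0   0
  1   1   1   1   1   1   0   0
  2   1   2   3   4   5   5   5
  3   1   3   6  10  15  20  25
  4   1   4  10   0  15   0  25
  5   1   0  10  10  25  25  50
  6   1   1  11  21  46  71 121

121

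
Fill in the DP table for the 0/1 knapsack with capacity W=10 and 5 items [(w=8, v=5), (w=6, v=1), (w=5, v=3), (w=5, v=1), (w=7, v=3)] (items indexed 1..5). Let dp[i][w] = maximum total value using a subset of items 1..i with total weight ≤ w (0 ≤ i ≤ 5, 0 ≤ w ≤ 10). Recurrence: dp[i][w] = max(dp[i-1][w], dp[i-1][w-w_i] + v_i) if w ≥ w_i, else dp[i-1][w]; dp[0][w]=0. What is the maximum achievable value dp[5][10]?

5

i\w   0   1   2   3   4   5   6   7   8   9  10
  0   0   0   0   0   0   0   0   0   0   0   0
  1   0   0   0   0   0   0   0   0   5   5   5
  2   0   0   0   0   0   0   1   1   5   5   5
  3   0   0   0   0   0   3   3   3   5   5   5
  4   0   0   0   0   0   3   3   3   5   5   5
  5   0   0   0   0   0   3   3   3   5   5   5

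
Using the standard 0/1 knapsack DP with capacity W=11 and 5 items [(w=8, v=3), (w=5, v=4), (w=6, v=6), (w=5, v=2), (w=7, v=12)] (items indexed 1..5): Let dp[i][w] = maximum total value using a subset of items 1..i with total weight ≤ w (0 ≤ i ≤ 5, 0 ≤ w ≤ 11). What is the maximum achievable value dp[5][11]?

12

i\w   0   1   2   3   4   5   6   7   8   9  10  11
  0   0   0   0   0   0   0   0   0   0   0   0   0
  1   0   0   0   0   0   0   0   0   3   3   3   3
  2   0   0   0   0   0   4   4   4   4   4   4   4
  3   0   0   0   0   0   4   6   6   6   6   6  10
  4   0   0   0   0   0   4   6   6   6   6   6  10
  5   0   0   0   0   0   4   6  12  12  12  12  12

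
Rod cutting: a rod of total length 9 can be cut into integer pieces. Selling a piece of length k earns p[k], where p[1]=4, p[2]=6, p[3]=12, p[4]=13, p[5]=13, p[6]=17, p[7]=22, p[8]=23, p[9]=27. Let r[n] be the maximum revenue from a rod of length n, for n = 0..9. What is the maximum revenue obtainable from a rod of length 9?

36

   n    0    1    2    3    4    5    6    7    8    9
r[n]    0    4    8   12   16   20   24   28   32   36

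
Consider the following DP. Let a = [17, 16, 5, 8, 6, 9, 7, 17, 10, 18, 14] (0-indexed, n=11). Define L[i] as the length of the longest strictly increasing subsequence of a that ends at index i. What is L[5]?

   i    0    1    2    3    4    5    6    7    8    9   10
a[i]   17   16    5    8    6    9    7   17   10   18   14
L[i]    1    1    1    2    2    3    3    4    4    5    5

3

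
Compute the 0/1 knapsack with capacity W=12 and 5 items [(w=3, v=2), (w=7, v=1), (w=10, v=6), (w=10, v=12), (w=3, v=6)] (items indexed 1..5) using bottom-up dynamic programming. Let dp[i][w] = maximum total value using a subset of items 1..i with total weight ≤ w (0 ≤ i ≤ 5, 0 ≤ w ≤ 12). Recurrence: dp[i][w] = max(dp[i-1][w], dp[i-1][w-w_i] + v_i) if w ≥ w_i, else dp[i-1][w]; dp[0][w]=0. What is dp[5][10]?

i\w   0   1   2   3   4   5   6   7   8   9  10  11  12
  0   0   0   0   0   0   0   0   0   0   0   0   0   0
  1   0   0   0   2   2   2   2   2   2   2   2   2   2
  2   0   0   0   2   2   2   2   2   2   2   3   3   3
  3   0   0   0   2   2   2   2   2   2   2   6   6   6
  4   0   0   0   2   2   2   2   2   2   2  12  12  12
  5   0   0   0   6   6   6   8   8   8   8  12  12  12

12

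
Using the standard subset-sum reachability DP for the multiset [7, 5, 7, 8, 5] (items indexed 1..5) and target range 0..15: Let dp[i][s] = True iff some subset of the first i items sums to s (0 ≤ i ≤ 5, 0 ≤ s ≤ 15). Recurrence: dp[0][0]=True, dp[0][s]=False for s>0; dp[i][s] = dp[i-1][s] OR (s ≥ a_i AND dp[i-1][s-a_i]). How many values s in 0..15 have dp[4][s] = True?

8

i\s   0   1   2   3   4   5   6   7   8   9  10  11  12  13  14  15
  0   T   F   F   F   F   F   F   F   F   F   F   F   F   F   F   F
  1   T   F   F   F   F   F   F   T   F   F   F   F   F   F   F   F
  2   T   F   F   F   F   T   F   T   F   F   F   F   T   F   F   F
  3   T   F   F   F   F   T   F   T   F   F   F   F   T   F   T   F
  4   T   F   F   F   F   T   F   T   T   F   F   F   T   T   T   T
  5   T   F   F   F   F   T   F   T   T   F   T   F   T   T   T   T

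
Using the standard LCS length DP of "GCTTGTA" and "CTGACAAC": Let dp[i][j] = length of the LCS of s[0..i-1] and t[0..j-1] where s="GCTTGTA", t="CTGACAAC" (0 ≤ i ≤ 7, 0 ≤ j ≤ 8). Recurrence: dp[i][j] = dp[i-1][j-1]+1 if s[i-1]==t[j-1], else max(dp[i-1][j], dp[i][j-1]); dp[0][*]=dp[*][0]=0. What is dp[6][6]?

   ''  C  T  G  A  C  A  A  C
''  0  0  0  0  0  0  0  0  0
 G  0  0  0  1  1  1  1  1  1
 C  0  1  1  1  1  2  2  2  2
 T  0  1  2  2  2  2  2  2  2
 T  0  1  2  2  2  2  2  2  2
 G  0  1  2  3  3  3  3  3  3
 T  0  1  2  3  3  3  3  3  3
 A  0  1  2  3  4  4  4  4  4

3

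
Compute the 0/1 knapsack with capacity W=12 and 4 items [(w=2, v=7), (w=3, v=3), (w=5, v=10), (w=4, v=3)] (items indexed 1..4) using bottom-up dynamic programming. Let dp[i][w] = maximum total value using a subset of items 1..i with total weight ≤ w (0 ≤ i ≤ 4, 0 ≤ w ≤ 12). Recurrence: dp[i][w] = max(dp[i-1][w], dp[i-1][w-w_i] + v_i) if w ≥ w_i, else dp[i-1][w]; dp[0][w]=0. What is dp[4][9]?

i\w   0   1   2   3   4   5   6   7   8   9  10  11  12
  0   0   0   0   0   0   0   0   0   0   0   0   0   0
  1   0   0   7   7   7   7   7   7   7   7   7   7   7
  2   0   0   7   7   7  10  10  10  10  10  10  10  10
  3   0   0   7   7   7  10  10  17  17  17  20  20  20
  4   0   0   7   7   7  10  10  17  17  17  20  20  20

17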